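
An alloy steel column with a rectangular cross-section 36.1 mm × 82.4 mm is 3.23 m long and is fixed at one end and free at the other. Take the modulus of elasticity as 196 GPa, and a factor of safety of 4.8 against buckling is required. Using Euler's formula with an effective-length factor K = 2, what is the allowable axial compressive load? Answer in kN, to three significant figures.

P_allow = 3.12 kN

Buckling occurs about the weak axis: I_min = h·b³/12 = 82.4×36.1³/12 = 323000 mm⁴ (b = 36.1 mm is the smaller dimension).
Effective length L_e = KL = 2×3.23 m = 6460 mm.
Euler critical load P_cr = π²EI/L_e² = π²×196000×323000/6460² = 14970 N.
P_allow = P_cr/n = 14970/4.8 = 3120 N.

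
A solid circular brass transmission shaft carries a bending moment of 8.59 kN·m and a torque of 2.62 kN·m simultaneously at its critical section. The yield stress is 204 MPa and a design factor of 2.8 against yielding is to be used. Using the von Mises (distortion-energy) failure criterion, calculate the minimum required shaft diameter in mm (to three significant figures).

σ_allow = σ_y/n = 204/2.8 = 72.86 MPa.
For a solid shaft σ_b = 32M/(πd³) and τ = 16T/(πd³), so the von Mises stress is σ' = (16/πd³)·√(4M²+3T²).
√(4M²+3T²) = √(4×(8.590×10^6)² + 3×(2.620×10^6)²) = 1.777×10^7 N·mm.
d³ = 16×1.777×10^7/(π×72.86) = 1.242×10^6 mm³.
d = 107.5 mm.

d = 107 mm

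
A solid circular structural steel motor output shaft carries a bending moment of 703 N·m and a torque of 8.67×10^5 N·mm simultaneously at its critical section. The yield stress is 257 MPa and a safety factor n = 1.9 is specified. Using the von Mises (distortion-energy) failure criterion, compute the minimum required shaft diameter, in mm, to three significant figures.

σ_allow = σ_y/n = 257/1.9 = 135.3 MPa.
For a solid shaft σ_b = 32M/(πd³) and τ = 16T/(πd³), so the von Mises stress is σ' = (16/πd³)·√(4M²+3T²).
√(4M²+3T²) = √(4×(703000)² + 3×(867000)²) = 2.057×10^6 N·mm.
d³ = 16×2.057×10^6/(π×135.3) = 77460 mm³.
d = 42.63 mm.

d = 42.6 mm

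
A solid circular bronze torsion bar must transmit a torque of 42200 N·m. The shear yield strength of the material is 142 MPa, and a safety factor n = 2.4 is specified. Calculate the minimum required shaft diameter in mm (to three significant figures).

d = 154 mm

Allowable shear stress τ_allow = 142/2.4 = 59.17 MPa.
For a solid shaft τ = 16T/(πd³), so d³ = 16T/(π τ_allow) = 16×4.2200×10^7/(π×59.17) = 3.632×10^6 mm³.
d = (3.632×10^6)^(1/3) = 153.7 mm.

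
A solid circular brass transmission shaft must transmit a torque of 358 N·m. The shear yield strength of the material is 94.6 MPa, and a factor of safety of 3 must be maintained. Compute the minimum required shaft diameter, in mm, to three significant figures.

d = 38.7 mm

Allowable shear stress τ_allow = 94.6/3 = 31.53 MPa.
For a solid shaft τ = 16T/(πd³), so d³ = 16T/(π τ_allow) = 16×358000/(π×31.53) = 57820 mm³.
d = (57820)^(1/3) = 38.67 mm.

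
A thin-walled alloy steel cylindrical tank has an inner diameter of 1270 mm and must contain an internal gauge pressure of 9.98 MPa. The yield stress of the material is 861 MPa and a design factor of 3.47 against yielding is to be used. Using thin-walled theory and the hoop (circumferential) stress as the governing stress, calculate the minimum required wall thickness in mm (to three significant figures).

t = 25.5 mm

σ_allow = 861/3.47 = 248.1 MPa.
Hoop stress σ_h = pD/(2t), so t = pD/(2σ_allow) = 9.98×1270/(2×248.1) = 25.54 mm.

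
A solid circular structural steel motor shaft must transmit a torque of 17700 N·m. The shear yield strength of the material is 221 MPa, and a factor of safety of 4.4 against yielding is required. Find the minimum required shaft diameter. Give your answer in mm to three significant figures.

d = 122 mm

Allowable shear stress τ_allow = 221/4.4 = 50.23 MPa.
For a solid shaft τ = 16T/(πd³), so d³ = 16T/(π τ_allow) = 16×1.7700×10^7/(π×50.23) = 1.795×10^6 mm³.
d = (1.795×10^6)^(1/3) = 121.5 mm.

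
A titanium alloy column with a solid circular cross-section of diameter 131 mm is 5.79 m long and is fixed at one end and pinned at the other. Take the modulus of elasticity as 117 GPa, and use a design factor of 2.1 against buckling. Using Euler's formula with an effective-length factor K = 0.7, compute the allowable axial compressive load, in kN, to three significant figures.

I = πd⁴/64 = π×131⁴/64 = 1.446×10^7 mm⁴.
Effective length L_e = KL = 0.7×5.79 m = 4053 mm.
Euler critical load P_cr = π²EI/L_e² = π²×117000×1.446×10^7/4053² = 1.016×10^6 N.
P_allow = P_cr/n = 1.016×10^6/2.1 = 483900 N.

P_allow = 484 kN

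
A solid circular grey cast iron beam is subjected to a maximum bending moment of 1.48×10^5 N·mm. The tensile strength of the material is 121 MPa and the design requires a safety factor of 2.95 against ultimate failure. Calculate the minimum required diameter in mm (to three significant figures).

σ_allow = 121/2.95 = 41.02 MPa.
For a solid circular section σ = 32M/(πd³), so d³ = 32M/(π σ_allow) = 32×148000/(π×41.02) = 36750 mm³.
d = 33.25 mm.

d = 33.2 mm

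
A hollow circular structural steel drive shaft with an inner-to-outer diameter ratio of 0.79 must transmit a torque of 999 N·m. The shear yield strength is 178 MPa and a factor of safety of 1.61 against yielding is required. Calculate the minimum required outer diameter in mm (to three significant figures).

d_o = 42.2 mm

τ_allow = 178/1.61 = 110.6 MPa.
For a hollow shaft τ = 16T/[πd_o³(1−k⁴)] with k = 0.79, so 1−k⁴ = 0.6105.
d_o³ = 16T/[π τ_allow (1−k⁴)] = 16×999000/(π×110.6×0.6105) = 75380 mm³.
d_o = 42.24 mm.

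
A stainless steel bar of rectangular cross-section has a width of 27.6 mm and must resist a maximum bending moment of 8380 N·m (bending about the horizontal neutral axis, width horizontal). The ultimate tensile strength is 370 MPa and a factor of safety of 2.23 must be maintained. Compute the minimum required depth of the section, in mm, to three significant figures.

h = 105 mm

σ_allow = 370/2.23 = 165.9 MPa.
For a rectangular section σ = 6M/(bh²), so h² = 6M/(b σ_allow) = 6×8380000/(27.6×165.9) = 10980 mm².
h = 104.8 mm.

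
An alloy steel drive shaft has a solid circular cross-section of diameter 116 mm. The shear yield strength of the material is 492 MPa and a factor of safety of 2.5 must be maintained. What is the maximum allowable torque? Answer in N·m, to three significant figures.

T_allow = 60300 N·m

τ_allow = 492/2.5 = 196.8 MPa.
For a solid shaft T_allow = τ_allow·πd³/16; πd³/16 = π×116³/16 = 306500 mm³.
T_allow = 196.8×306500 = 6.032×10^7 N·mm = 60320 N·m.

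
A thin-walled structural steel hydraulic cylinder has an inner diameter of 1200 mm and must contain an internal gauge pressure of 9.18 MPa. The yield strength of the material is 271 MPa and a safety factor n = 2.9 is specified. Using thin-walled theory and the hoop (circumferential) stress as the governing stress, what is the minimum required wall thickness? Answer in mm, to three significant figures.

σ_allow = 271/2.9 = 93.45 MPa.
Hoop stress σ_h = pD/(2t), so t = pD/(2σ_allow) = 9.18×1200/(2×93.45) = 58.94 mm.

t = 58.9 mm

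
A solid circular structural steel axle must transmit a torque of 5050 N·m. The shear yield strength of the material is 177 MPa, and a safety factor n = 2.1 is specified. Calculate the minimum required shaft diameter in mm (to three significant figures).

Allowable shear stress τ_allow = 177/2.1 = 84.29 MPa.
For a solid shaft τ = 16T/(πd³), so d³ = 16T/(π τ_allow) = 16×5050000/(π×84.29) = 305100 mm³.
d = (305100)^(1/3) = 67.32 mm.

d = 67.3 mm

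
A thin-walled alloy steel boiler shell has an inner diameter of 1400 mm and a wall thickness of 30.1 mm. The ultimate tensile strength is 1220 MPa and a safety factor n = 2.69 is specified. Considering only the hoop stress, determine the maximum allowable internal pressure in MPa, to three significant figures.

σ_allow = 1220/2.69 = 453.5 MPa.
σ_h = pD/(2t) → p_allow = 2σ_allow t/D = 2×453.5×30.1/1400 = 19.50 MPa.

p_allow = 19.5 MPa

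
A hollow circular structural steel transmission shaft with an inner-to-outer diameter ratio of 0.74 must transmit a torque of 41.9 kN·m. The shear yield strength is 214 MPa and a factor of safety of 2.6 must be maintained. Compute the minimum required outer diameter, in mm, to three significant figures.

τ_allow = 214/2.6 = 82.31 MPa.
For a hollow shaft τ = 16T/[πd_o³(1−k⁴)] with k = 0.74, so 1−k⁴ = 0.7001.
d_o³ = 16T/[π τ_allow (1−k⁴)] = 16×4.1900×10^7/(π×82.31×0.7001) = 3.703×10^6 mm³.
d_o = 154.7 mm.

d_o = 155 mm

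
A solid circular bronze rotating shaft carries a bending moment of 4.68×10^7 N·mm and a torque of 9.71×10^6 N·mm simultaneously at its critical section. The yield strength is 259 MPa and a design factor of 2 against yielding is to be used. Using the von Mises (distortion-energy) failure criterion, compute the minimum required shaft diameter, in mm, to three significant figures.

σ_allow = σ_y/n = 259/2 = 129.5 MPa.
For a solid shaft σ_b = 32M/(πd³) and τ = 16T/(πd³), so the von Mises stress is σ' = (16/πd³)·√(4M²+3T²).
√(4M²+3T²) = √(4×(4.680×10^7)² + 3×(9.710×10^6)²) = 9.510×10^7 N·mm.
d³ = 16×9.510×10^7/(π×129.5) = 3.740×10^6 mm³.
d = 155.2 mm.

d = 155 mm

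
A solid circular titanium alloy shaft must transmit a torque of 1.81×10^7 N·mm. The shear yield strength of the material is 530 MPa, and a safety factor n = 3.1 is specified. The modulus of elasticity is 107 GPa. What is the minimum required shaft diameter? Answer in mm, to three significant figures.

d = 81.4 mm

Allowable shear stress τ_allow = 530/3.1 = 171.0 MPa.
For a solid shaft τ = 16T/(πd³), so d³ = 16T/(π τ_allow) = 16×1.8100×10^7/(π×171.0) = 539200 mm³.
d = (539200)^(1/3) = 81.39 mm.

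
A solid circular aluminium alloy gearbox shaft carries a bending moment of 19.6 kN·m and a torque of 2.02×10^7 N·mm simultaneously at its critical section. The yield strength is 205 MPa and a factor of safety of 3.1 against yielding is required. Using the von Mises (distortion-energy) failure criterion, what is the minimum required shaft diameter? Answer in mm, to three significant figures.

d = 159 mm

σ_allow = σ_y/n = 205/3.1 = 66.13 MPa.
For a solid shaft σ_b = 32M/(πd³) and τ = 16T/(πd³), so the von Mises stress is σ' = (16/πd³)·√(4M²+3T²).
√(4M²+3T²) = √(4×(1.960×10^7)² + 3×(2.020×10^7)²) = 5.254×10^7 N·mm.
d³ = 16×5.254×10^7/(π×66.13) = 4.047×10^6 mm³.
d = 159.4 mm.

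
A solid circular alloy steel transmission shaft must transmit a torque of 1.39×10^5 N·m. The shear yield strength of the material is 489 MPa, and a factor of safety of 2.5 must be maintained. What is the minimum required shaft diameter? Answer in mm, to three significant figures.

d = 154 mm

Allowable shear stress τ_allow = 489/2.5 = 195.6 MPa.
For a solid shaft τ = 16T/(πd³), so d³ = 16T/(π τ_allow) = 16×1.3900×10^8/(π×195.6) = 3.619×10^6 mm³.
d = (3.619×10^6)^(1/3) = 153.5 mm.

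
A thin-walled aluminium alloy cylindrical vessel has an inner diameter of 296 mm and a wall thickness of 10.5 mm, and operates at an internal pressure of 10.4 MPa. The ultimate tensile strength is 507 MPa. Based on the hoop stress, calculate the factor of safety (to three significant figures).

σ_h = pD/(2t) = 10.4×296/(2×10.5) = 146.6 MPa.
n = 507/146.6 = 3.459.

n = 3.46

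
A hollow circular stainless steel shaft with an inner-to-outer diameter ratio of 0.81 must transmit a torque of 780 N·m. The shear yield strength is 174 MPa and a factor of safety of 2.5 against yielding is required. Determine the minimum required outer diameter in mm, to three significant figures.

d_o = 46.4 mm

τ_allow = 174/2.5 = 69.60 MPa.
For a hollow shaft τ = 16T/[πd_o³(1−k⁴)] with k = 0.81, so 1−k⁴ = 0.5695.
d_o³ = 16T/[π τ_allow (1−k⁴)] = 16×780000/(π×69.60×0.5695) = 100200 mm³.
d_o = 46.45 mm.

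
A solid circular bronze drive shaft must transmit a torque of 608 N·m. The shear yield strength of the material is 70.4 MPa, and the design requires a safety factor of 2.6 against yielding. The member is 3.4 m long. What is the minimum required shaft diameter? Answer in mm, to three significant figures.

Allowable shear stress τ_allow = 70.4/2.6 = 27.08 MPa.
For a solid shaft τ = 16T/(πd³), so d³ = 16T/(π τ_allow) = 16×608000/(π×27.08) = 114400 mm³.
d = (114400)^(1/3) = 48.54 mm.

d = 48.5 mm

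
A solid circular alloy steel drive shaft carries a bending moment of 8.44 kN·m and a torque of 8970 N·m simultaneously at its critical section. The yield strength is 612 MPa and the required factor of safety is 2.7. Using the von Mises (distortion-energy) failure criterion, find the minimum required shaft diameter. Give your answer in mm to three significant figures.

d = 80.2 mm

σ_allow = σ_y/n = 612/2.7 = 226.7 MPa.
For a solid shaft σ_b = 32M/(πd³) and τ = 16T/(πd³), so the von Mises stress is σ' = (16/πd³)·√(4M²+3T²).
√(4M²+3T²) = √(4×(8.440×10^6)² + 3×(8.970×10^6)²) = 2.294×10^7 N·mm.
d³ = 16×2.294×10^7/(π×226.7) = 515500 mm³.
d = 80.18 mm.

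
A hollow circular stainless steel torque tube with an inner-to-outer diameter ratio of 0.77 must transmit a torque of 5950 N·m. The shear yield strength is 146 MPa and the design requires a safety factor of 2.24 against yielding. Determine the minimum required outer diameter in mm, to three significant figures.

d_o = 89.5 mm

τ_allow = 146/2.24 = 65.18 MPa.
For a hollow shaft τ = 16T/[πd_o³(1−k⁴)] with k = 0.77, so 1−k⁴ = 0.6485.
d_o³ = 16T/[π τ_allow (1−k⁴)] = 16×5950000/(π×65.18×0.6485) = 717000 mm³.
d_o = 89.50 mm.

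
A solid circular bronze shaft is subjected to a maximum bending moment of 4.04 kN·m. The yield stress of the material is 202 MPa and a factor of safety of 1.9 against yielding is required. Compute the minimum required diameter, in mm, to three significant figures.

σ_allow = 202/1.9 = 106.3 MPa.
For a solid circular section σ = 32M/(πd³), so d³ = 32M/(π σ_allow) = 32×4040000/(π×106.3) = 387100 mm³.
d = 72.88 mm.

d = 72.9 mm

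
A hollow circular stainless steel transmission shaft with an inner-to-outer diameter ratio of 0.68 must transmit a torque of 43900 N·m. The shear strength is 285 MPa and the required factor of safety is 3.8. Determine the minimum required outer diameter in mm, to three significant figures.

τ_allow = 285/3.8 = 75.00 MPa.
For a hollow shaft τ = 16T/[πd_o³(1−k⁴)] with k = 0.68, so 1−k⁴ = 0.7862.
d_o³ = 16T/[π τ_allow (1−k⁴)] = 16×4.3900×10^7/(π×75.00×0.7862) = 3.792×10^6 mm³.
d_o = 155.9 mm.

d_o = 156 mm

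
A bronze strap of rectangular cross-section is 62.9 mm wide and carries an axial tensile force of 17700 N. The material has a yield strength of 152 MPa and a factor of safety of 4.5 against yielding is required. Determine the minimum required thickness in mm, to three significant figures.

t = 8.33 mm

σ_allow = 152/4.5 = 33.78 MPa.
Required area A = F/σ_allow = 17700/33.78 = 524.0 mm².
t = A/w = 524.0/62.9 = 8.331 mm.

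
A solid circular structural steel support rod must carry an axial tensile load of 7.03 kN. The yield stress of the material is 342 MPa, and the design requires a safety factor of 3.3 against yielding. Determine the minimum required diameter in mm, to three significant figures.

Allowable stress σ_allow = 342/3.3 = 103.6 MPa.
Required area A = F/σ_allow = 7030.0/103.6 = 67.83 mm².
A = πd²/4 → d = √(4A/π) = 9.293 mm.

d = 9.29 mm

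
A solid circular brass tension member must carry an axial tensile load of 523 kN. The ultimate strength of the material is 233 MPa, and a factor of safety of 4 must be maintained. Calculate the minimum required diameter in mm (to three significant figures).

Allowable stress σ_allow = 233/4 = 58.25 MPa.
Required area A = F/σ_allow = 523000/58.25 = 8979 mm².
A = πd²/4 → d = √(4A/π) = 106.9 mm.

d = 107 mm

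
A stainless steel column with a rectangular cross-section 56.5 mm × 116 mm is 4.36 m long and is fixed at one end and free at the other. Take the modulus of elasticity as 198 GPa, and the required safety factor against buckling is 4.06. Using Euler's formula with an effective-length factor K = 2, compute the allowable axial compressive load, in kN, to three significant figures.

Buckling occurs about the weak axis: I_min = h·b³/12 = 116×56.5³/12 = 1.744×10^6 mm⁴ (b = 56.5 mm is the smaller dimension).
Effective length L_e = KL = 2×4.36 m = 8720 mm.
Euler critical load P_cr = π²EI/L_e² = π²×198000×1.744×10^6/8720² = 44810 N.
P_allow = P_cr/n = 44810/4.06 = 11040 N.

P_allow = 11.0 kN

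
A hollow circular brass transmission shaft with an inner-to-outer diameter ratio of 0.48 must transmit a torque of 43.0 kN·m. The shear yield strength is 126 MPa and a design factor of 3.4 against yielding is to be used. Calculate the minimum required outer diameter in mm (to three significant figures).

d_o = 184 mm

τ_allow = 126/3.4 = 37.06 MPa.
For a hollow shaft τ = 16T/[πd_o³(1−k⁴)] with k = 0.48, so 1−k⁴ = 0.9469.
d_o³ = 16T/[π τ_allow (1−k⁴)] = 16×4.3000×10^7/(π×37.06×0.9469) = 6.241×10^6 mm³.
d_o = 184.1 mm.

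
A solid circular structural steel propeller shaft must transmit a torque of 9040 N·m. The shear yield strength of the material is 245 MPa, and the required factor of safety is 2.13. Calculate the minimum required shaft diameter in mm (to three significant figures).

Allowable shear stress τ_allow = 245/2.13 = 115.0 MPa.
For a solid shaft τ = 16T/(πd³), so d³ = 16T/(π τ_allow) = 16×9040000/(π×115.0) = 400300 mm³.
d = (400300)^(1/3) = 73.70 mm.

d = 73.7 mm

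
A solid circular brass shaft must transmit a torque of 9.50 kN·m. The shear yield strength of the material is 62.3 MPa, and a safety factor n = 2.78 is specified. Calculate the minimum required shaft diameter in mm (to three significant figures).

d = 129 mm

Allowable shear stress τ_allow = 62.3/2.78 = 22.41 MPa.
For a solid shaft τ = 16T/(πd³), so d³ = 16T/(π τ_allow) = 16×9500000/(π×22.41) = 2.159×10^6 mm³.
d = (2.159×10^6)^(1/3) = 129.2 mm.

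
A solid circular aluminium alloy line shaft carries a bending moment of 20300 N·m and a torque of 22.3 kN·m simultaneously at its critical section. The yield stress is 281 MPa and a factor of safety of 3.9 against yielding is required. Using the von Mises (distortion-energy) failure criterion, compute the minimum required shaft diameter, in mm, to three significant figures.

σ_allow = σ_y/n = 281/3.9 = 72.05 MPa.
For a solid shaft σ_b = 32M/(πd³) and τ = 16T/(πd³), so the von Mises stress is σ' = (16/πd³)·√(4M²+3T²).
√(4M²+3T²) = √(4×(2.030×10^7)² + 3×(2.230×10^7)²) = 5.604×10^7 N·mm.
d³ = 16×5.604×10^7/(π×72.05) = 3.961×10^6 mm³.
d = 158.2 mm.

d = 158 mm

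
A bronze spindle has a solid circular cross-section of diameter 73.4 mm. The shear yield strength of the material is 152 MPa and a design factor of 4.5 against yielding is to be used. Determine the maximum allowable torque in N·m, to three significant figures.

T_allow = 2620 N·m

τ_allow = 152/4.5 = 33.78 MPa.
For a solid shaft T_allow = τ_allow·πd³/16; πd³/16 = π×73.4³/16 = 77650 mm³.
T_allow = 33.78×77650 = 2.623×10^6 N·mm = 2623 N·m.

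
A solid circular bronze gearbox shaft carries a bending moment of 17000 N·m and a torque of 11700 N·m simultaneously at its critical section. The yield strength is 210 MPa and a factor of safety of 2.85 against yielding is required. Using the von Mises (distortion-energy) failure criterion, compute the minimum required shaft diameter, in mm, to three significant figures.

d = 140 mm

σ_allow = σ_y/n = 210/2.85 = 73.68 MPa.
For a solid shaft σ_b = 32M/(πd³) and τ = 16T/(πd³), so the von Mises stress is σ' = (16/πd³)·√(4M²+3T²).
√(4M²+3T²) = √(4×(1.700×10^7)² + 3×(1.170×10^7)²) = 3.958×10^7 N·mm.
d³ = 16×3.958×10^7/(π×73.68) = 2.736×10^6 mm³.
d = 139.9 mm.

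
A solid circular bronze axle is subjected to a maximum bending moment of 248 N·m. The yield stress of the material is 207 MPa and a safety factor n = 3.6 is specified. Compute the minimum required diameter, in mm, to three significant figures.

σ_allow = 207/3.6 = 57.50 MPa.
For a solid circular section σ = 32M/(πd³), so d³ = 32M/(π σ_allow) = 32×248000/(π×57.50) = 43930 mm³.
d = 35.29 mm.

d = 35.3 mm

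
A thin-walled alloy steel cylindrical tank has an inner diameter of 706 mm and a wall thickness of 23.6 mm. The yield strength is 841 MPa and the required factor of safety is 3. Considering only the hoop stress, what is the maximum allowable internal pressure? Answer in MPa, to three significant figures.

p_allow = 18.7 MPa

σ_allow = 841/3 = 280.3 MPa.
σ_h = pD/(2t) → p_allow = 2σ_allow t/D = 2×280.3×23.6/706 = 18.74 MPa.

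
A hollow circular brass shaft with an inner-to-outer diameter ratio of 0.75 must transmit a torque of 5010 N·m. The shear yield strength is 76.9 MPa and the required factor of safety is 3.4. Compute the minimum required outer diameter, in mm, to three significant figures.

τ_allow = 76.9/3.4 = 22.62 MPa.
For a hollow shaft τ = 16T/[πd_o³(1−k⁴)] with k = 0.75, so 1−k⁴ = 0.6836.
d_o³ = 16T/[π τ_allow (1−k⁴)] = 16×5010000/(π×22.62×0.6836) = 1.650×10^6 mm³.
d_o = 118.2 mm.

d_o = 118 mm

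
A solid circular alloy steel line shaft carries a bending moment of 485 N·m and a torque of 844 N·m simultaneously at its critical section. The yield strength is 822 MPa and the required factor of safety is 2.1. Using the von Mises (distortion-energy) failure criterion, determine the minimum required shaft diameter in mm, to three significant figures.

d = 28.4 mm

σ_allow = σ_y/n = 822/2.1 = 391.4 MPa.
For a solid shaft σ_b = 32M/(πd³) and τ = 16T/(πd³), so the von Mises stress is σ' = (16/πd³)·√(4M²+3T²).
√(4M²+3T²) = √(4×(485000)² + 3×(844000)²) = 1.754×10^6 N·mm.
d³ = 16×1.754×10^6/(π×391.4) = 22830 mm³.
d = 28.37 mm.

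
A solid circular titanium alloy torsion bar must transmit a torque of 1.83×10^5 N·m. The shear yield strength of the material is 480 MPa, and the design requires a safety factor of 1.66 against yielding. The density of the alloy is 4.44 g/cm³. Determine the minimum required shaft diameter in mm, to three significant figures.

d = 148 mm

Allowable shear stress τ_allow = 480/1.66 = 289.2 MPa.
For a solid shaft τ = 16T/(πd³), so d³ = 16T/(π τ_allow) = 16×1.8300×10^8/(π×289.2) = 3.223×10^6 mm³.
d = (3.223×10^6)^(1/3) = 147.7 mm.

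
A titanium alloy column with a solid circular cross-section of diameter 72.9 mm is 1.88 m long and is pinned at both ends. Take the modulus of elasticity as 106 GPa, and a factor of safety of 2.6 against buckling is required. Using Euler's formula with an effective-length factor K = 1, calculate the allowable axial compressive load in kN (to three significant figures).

P_allow = 158 kN

I = πd⁴/64 = π×72.9⁴/64 = 1.386×10^6 mm⁴.
Effective length L_e = KL = 1×1.88 m = 1880 mm.
Euler critical load P_cr = π²EI/L_e² = π²×106000×1.386×10^6/1880² = 410400 N.
P_allow = P_cr/n = 410400/2.6 = 157800 N.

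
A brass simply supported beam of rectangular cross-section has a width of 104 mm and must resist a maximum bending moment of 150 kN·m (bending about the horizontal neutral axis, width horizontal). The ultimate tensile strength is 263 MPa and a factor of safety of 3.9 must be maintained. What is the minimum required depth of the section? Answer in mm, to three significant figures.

σ_allow = 263/3.9 = 67.44 MPa.
For a rectangular section σ = 6M/(bh²), so h² = 6M/(b σ_allow) = 6×1.5000×10^8/(104×67.44) = 128300 mm².
h = 358.2 mm.

h = 358 mm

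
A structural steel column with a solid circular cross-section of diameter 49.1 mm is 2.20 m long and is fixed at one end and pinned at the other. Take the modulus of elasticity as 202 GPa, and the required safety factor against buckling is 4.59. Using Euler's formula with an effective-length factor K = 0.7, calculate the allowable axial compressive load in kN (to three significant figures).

I = πd⁴/64 = π×49.1⁴/64 = 285300 mm⁴.
Effective length L_e = KL = 0.7×2.20 m = 1540 mm.
Euler critical load P_cr = π²EI/L_e² = π²×202000×285300/1540² = 239800 N.
P_allow = P_cr/n = 239800/4.59 = 52250 N.

P_allow = 52.3 kN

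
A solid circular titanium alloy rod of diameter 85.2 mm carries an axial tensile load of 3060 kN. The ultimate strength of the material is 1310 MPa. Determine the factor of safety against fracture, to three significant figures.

A = πd²/4 = 5701 mm².
σ = F/A = 3060000/5701 = 536.7 MPa.
n = 1310/536.7 = 2.441.

n = 2.44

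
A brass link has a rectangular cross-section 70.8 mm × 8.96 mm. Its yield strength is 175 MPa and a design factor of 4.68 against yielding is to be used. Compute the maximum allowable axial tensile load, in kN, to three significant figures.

σ_allow = 175/4.68 = 37.39 MPa.
A = 70.8×8.96 = 634.4 mm².
F_allow = σ_allow × A = 37.39×634.4 = 23720 N.

F_allow = 23.7 kN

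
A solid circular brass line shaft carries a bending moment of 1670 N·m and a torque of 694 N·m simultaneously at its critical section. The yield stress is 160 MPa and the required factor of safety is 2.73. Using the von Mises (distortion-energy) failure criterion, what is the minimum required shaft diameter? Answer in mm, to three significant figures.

σ_allow = σ_y/n = 160/2.73 = 58.61 MPa.
For a solid shaft σ_b = 32M/(πd³) and τ = 16T/(πd³), so the von Mises stress is σ' = (16/πd³)·√(4M²+3T²).
√(4M²+3T²) = √(4×(1.670×10^6)² + 3×(694000)²) = 3.550×10^6 N·mm.
d³ = 16×3.550×10^6/(π×58.61) = 308500 mm³.
d = 67.57 mm.

d = 67.6 mm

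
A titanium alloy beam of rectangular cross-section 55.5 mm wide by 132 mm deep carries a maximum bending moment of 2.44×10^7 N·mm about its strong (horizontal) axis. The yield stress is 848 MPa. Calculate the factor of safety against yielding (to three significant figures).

n = 5.60

Section modulus S = bh²/6 = 55.5×132²/6 = 161200 mm³.
σ = M/S = 2.4400×10^7/161200 = 151.4 MPa.
n = 848/151.4 = 5.601.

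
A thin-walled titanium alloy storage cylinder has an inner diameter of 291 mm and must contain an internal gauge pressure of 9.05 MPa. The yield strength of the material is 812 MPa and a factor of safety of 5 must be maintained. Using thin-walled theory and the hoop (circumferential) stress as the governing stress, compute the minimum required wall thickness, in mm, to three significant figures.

σ_allow = 812/5 = 162.4 MPa.
Hoop stress σ_h = pD/(2t), so t = pD/(2σ_allow) = 9.05×291/(2×162.4) = 8.108 mm.

t = 8.11 mm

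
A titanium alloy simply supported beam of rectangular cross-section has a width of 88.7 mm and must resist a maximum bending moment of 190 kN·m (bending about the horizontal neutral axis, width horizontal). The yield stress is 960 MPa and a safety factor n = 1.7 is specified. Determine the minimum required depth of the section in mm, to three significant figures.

h = 151 mm

σ_allow = 960/1.7 = 564.7 MPa.
For a rectangular section σ = 6M/(bh²), so h² = 6M/(b σ_allow) = 6×1.9000×10^8/(88.7×564.7) = 22760 mm².
h = 150.9 mm.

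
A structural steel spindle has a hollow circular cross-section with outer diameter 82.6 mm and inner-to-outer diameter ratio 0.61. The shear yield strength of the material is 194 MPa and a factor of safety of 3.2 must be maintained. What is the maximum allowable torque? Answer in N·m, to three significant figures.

T_allow = 5780 N·m

τ_allow = 194/3.2 = 60.62 MPa.
For a hollow shaft T_allow = τ_allow·πd_o³(1−k⁴)/16 with 1−k⁴ = 0.8615, so πd_o³(1−k⁴)/16 = 95330 mm³.
T_allow = 60.62×95330 = 5.780×10^6 N·mm = 5780 N·m.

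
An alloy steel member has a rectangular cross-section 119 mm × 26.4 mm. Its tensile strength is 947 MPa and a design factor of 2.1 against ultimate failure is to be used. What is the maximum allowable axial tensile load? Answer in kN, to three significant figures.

σ_allow = 947/2.1 = 451.0 MPa.
A = 119×26.4 = 3142 mm².
F_allow = σ_allow × A = 451.0×3142 = 1.417×10^6 N.

F_allow = 1420 kN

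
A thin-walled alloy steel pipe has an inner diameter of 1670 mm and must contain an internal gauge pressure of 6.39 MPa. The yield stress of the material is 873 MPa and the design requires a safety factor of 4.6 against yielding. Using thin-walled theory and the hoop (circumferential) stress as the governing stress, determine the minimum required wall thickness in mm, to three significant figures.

σ_allow = 873/4.6 = 189.8 MPa.
Hoop stress σ_h = pD/(2t), so t = pD/(2σ_allow) = 6.39×1670/(2×189.8) = 28.11 mm.

t = 28.1 mm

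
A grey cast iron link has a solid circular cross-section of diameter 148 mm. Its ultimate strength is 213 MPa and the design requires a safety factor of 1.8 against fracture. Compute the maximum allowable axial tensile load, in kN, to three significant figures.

F_allow = 2040 kN

σ_allow = 213/1.8 = 118.3 MPa.
A = πd²/4 = π×148²/4 = 17200 mm².
F_allow = σ_allow × A = 118.3×17200 = 2.036×10^6 N.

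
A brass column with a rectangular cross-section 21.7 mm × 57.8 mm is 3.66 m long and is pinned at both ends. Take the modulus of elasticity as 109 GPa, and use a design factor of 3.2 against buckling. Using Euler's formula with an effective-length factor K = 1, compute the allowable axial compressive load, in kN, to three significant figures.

P_allow = 1.24 kN

Buckling occurs about the weak axis: I_min = h·b³/12 = 57.8×21.7³/12 = 49220 mm⁴ (b = 21.7 mm is the smaller dimension).
Effective length L_e = KL = 1×3.66 m = 3660 mm.
Euler critical load P_cr = π²EI/L_e² = π²×109000×49220/3660² = 3953 N.
P_allow = P_cr/n = 3953/3.2 = 1235 N.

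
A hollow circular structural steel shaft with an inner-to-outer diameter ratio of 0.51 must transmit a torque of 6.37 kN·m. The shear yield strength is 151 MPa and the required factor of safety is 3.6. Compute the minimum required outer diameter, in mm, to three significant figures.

τ_allow = 151/3.6 = 41.94 MPa.
For a hollow shaft τ = 16T/[πd_o³(1−k⁴)] with k = 0.51, so 1−k⁴ = 0.9323.
d_o³ = 16T/[π τ_allow (1−k⁴)] = 16×6370000/(π×41.94×0.9323) = 829600 mm³.
d_o = 93.96 mm.

d_o = 94.0 mm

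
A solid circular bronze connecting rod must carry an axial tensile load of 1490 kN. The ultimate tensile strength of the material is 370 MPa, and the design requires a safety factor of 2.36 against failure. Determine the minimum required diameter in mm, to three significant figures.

d = 110 mm

Allowable stress σ_allow = 370/2.36 = 156.8 MPa.
Required area A = F/σ_allow = 1490000/156.8 = 9504 mm².
A = πd²/4 → d = √(4A/π) = 110.0 mm.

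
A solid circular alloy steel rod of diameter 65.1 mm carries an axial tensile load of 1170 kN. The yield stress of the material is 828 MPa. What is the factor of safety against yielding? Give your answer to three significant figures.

n = 2.36

A = πd²/4 = 3329 mm².
σ = F/A = 1170000/3329 = 351.5 MPa.
n = 828/351.5 = 2.356.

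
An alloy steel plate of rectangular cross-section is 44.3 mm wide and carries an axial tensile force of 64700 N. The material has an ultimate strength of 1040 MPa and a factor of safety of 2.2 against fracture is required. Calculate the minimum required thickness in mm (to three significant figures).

σ_allow = 1040/2.2 = 472.7 MPa.
Required area A = F/σ_allow = 64700/472.7 = 136.9 mm².
t = A/w = 136.9/44.3 = 3.090 mm.

t = 3.09 mm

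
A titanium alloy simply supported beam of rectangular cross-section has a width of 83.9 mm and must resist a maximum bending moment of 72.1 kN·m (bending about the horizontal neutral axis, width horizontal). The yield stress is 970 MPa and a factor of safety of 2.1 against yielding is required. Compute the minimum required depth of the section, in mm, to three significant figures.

h = 106 mm

σ_allow = 970/2.1 = 461.9 MPa.
For a rectangular section σ = 6M/(bh²), so h² = 6M/(b σ_allow) = 6×7.2100×10^7/(83.9×461.9) = 11160 mm².
h = 105.7 mm.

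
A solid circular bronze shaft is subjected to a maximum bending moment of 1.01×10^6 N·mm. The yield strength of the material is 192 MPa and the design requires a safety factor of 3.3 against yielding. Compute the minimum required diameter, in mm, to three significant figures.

σ_allow = 192/3.3 = 58.18 MPa.
For a solid circular section σ = 32M/(πd³), so d³ = 32M/(π σ_allow) = 32×1010000/(π×58.18) = 176800 mm³.
d = 56.13 mm.

d = 56.1 mm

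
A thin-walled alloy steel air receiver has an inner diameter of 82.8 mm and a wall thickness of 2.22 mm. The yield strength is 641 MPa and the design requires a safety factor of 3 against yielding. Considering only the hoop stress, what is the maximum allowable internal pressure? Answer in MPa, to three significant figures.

σ_allow = 641/3 = 213.7 MPa.
σ_h = pD/(2t) → p_allow = 2σ_allow t/D = 2×213.7×2.22/82.8 = 11.46 MPa.

p_allow = 11.5 MPa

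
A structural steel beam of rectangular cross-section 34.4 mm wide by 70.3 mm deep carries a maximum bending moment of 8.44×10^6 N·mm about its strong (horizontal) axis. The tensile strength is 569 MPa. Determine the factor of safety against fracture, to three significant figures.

n = 1.91

Section modulus S = bh²/6 = 34.4×70.3²/6 = 28330 mm³.
σ = M/S = 8440000/28330 = 297.9 MPa.
n = 569/297.9 = 1.910.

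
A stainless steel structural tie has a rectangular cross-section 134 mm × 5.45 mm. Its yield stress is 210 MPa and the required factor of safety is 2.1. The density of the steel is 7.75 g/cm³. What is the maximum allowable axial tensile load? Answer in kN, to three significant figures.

σ_allow = 210/2.1 = 100.0 MPa.
A = 134×5.45 = 730.3 mm².
F_allow = σ_allow × A = 100.0×730.3 = 73030 N.

F_allow = 73.0 kN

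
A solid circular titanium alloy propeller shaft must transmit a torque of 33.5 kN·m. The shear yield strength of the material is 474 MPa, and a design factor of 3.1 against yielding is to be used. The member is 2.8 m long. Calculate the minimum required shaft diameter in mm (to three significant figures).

d = 104 mm

Allowable shear stress τ_allow = 474/3.1 = 152.9 MPa.
For a solid shaft τ = 16T/(πd³), so d³ = 16T/(π τ_allow) = 16×3.3500×10^7/(π×152.9) = 1.116×10^6 mm³.
d = (1.116×10^6)^(1/3) = 103.7 mm.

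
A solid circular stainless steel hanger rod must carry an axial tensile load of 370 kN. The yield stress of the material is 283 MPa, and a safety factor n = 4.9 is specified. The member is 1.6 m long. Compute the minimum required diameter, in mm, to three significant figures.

Allowable stress σ_allow = 283/4.9 = 57.76 MPa.
Required area A = F/σ_allow = 370000/57.76 = 6406 mm².
A = πd²/4 → d = √(4A/π) = 90.32 mm.

d = 90.3 mm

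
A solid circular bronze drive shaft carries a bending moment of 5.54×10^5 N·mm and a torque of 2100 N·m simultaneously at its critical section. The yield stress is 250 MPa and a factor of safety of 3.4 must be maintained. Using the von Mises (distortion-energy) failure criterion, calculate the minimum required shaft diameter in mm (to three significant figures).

d = 64.1 mm

σ_allow = σ_y/n = 250/3.4 = 73.53 MPa.
For a solid shaft σ_b = 32M/(πd³) and τ = 16T/(πd³), so the von Mises stress is σ' = (16/πd³)·√(4M²+3T²).
√(4M²+3T²) = √(4×(554000)² + 3×(2.100×10^6)²) = 3.802×10^6 N·mm.
d³ = 16×3.802×10^6/(π×73.53) = 263400 mm³.
d = 64.10 mm.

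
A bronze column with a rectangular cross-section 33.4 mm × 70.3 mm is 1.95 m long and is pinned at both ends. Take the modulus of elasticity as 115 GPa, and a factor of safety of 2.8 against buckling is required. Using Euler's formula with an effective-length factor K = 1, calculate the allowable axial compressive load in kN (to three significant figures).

Buckling occurs about the weak axis: I_min = h·b³/12 = 70.3×33.4³/12 = 218300 mm⁴ (b = 33.4 mm is the smaller dimension).
Effective length L_e = KL = 1×1.95 m = 1950 mm.
Euler critical load P_cr = π²EI/L_e² = π²×115000×218300/1950² = 65150 N.
P_allow = P_cr/n = 65150/2.8 = 23270 N.

P_allow = 23.3 kN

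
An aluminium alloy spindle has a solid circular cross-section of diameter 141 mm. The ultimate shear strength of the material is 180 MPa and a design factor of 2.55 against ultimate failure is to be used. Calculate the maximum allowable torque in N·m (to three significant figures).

T_allow = 38900 N·m

τ_allow = 180/2.55 = 70.59 MPa.
For a solid shaft T_allow = τ_allow·πd³/16; πd³/16 = π×141³/16 = 550400 mm³.
T_allow = 70.59×550400 = 3.885×10^7 N·mm = 38850 N·m.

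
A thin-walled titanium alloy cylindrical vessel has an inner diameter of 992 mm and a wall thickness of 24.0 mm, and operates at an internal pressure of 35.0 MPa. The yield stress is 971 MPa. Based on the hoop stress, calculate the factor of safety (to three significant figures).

n = 1.34

σ_h = pD/(2t) = 35.0×992/(2×24.0) = 723.3 MPa.
n = 971/723.3 = 1.342.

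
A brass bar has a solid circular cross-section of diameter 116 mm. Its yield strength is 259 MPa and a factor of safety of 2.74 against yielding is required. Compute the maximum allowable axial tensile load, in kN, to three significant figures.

σ_allow = 259/2.74 = 94.53 MPa.
A = πd²/4 = π×116²/4 = 10570 mm².
F_allow = σ_allow × A = 94.53×10570 = 999000 N.

F_allow = 999 kN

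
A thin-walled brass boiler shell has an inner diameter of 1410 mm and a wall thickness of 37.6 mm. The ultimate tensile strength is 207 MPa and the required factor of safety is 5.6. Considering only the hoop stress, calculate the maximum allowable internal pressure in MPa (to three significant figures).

p_allow = 1.97 MPa

σ_allow = 207/5.6 = 36.96 MPa.
σ_h = pD/(2t) → p_allow = 2σ_allow t/D = 2×36.96×37.6/1410 = 1.971 MPa.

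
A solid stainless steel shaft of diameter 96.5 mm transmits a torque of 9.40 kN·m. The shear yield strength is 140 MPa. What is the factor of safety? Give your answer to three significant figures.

n = 2.63

τ = 16T/(πd³) = 16×9400000/(π×96.5³) = 53.27 MPa.
n = τ_limit/τ = 140/53.27 = 2.628.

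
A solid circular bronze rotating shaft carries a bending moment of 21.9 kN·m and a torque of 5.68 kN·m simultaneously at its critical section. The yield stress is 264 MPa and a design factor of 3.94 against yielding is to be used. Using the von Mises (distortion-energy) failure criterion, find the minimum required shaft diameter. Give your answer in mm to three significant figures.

σ_allow = σ_y/n = 264/3.94 = 67.01 MPa.
For a solid shaft σ_b = 32M/(πd³) and τ = 16T/(πd³), so the von Mises stress is σ' = (16/πd³)·√(4M²+3T²).
√(4M²+3T²) = √(4×(2.190×10^7)² + 3×(5.680×10^6)²) = 4.489×10^7 N·mm.
d³ = 16×4.489×10^7/(π×67.01) = 3.412×10^6 mm³.
d = 150.5 mm.

d = 151 mm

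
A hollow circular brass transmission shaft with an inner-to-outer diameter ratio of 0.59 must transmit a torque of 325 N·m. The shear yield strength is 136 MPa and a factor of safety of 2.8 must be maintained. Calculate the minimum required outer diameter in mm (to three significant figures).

τ_allow = 136/2.8 = 48.57 MPa.
For a hollow shaft τ = 16T/[πd_o³(1−k⁴)] with k = 0.59, so 1−k⁴ = 0.8788.
d_o³ = 16T/[π τ_allow (1−k⁴)] = 16×325000/(π×48.57×0.8788) = 38780 mm³.
d_o = 33.85 mm.

d_o = 33.8 mm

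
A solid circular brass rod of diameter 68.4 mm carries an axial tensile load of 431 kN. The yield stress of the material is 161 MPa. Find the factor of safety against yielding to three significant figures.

n = 1.37

A = πd²/4 = 3675 mm².
σ = F/A = 431000/3675 = 117.3 MPa.
n = 161/117.3 = 1.373.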